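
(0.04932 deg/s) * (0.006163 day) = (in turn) 0.07295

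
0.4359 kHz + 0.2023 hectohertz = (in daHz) 45.61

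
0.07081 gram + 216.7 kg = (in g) 2.167e+05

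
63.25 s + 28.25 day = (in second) 2.441e+06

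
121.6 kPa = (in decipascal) 1.216e+06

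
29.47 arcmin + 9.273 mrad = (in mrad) 17.85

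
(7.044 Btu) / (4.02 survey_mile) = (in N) 1.149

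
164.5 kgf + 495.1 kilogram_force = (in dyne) 6.468e+08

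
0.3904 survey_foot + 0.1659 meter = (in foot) 0.9347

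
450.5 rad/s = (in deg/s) 2.581e+04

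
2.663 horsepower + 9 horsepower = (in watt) 8697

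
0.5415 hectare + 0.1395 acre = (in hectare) 0.598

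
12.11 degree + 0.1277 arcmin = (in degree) 12.11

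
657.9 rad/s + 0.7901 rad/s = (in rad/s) 658.7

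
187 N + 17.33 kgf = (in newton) 356.9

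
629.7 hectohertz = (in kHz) 62.97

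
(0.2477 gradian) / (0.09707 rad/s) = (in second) 0.04008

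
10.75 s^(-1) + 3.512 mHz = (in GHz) 1.075e-08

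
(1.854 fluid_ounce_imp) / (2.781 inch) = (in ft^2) 0.008027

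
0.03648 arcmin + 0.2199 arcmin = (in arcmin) 0.2564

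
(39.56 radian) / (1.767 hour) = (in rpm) 0.05939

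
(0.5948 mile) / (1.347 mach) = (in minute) 0.03478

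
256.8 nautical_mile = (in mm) 4.756e+08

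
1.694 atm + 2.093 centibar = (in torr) 1303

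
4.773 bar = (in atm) 4.711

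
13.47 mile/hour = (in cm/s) 602.2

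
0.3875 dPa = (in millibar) 0.0003875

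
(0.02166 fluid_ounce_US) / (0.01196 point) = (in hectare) 1.518e-05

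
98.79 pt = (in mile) 2.166e-05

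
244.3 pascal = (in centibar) 0.2443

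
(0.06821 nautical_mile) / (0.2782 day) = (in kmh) 0.01892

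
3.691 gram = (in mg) 3691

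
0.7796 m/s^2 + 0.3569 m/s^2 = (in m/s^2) 1.136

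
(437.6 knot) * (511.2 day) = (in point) 2.819e+13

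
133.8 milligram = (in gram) 0.1338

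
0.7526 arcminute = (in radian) 0.0002189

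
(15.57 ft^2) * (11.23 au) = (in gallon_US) 6.42e+14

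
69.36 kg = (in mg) 6.936e+07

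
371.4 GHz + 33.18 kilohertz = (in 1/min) 2.228e+13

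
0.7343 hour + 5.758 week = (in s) 3.485e+06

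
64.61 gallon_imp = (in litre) 293.7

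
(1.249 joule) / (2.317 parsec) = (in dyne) 1.747e-12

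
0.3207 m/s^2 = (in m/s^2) 0.3207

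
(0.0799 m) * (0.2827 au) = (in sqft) 3.637e+10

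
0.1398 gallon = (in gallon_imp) 0.1164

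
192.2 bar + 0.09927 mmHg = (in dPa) 1.922e+08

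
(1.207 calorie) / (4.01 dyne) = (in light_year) 1.331e-11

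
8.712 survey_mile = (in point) 3.974e+07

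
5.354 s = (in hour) 0.001487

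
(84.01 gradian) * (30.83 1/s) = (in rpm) 388.5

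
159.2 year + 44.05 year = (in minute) 1.068e+08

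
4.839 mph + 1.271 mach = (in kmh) 1566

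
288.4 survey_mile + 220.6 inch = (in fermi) 4.641e+20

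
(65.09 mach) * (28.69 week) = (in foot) 1.262e+12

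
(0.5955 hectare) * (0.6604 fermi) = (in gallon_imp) 8.651e-10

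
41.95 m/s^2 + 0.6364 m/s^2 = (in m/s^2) 42.59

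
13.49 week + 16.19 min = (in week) 13.49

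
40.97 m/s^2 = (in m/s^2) 40.97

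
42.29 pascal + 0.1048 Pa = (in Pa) 42.39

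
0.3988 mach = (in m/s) 135.8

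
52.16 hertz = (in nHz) 5.216e+10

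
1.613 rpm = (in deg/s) 9.678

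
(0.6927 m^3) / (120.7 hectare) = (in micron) 0.5739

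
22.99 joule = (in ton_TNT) 5.495e-09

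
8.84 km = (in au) 5.909e-08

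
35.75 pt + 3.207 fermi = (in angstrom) 1.261e+08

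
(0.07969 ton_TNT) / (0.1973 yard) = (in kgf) 1.885e+08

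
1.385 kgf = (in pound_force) 3.053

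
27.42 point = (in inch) 0.3808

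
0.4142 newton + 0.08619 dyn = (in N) 0.4142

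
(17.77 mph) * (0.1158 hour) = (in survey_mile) 2.058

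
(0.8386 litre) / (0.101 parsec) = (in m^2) 2.691e-19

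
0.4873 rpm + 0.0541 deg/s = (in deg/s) 2.978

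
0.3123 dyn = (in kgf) 3.185e-07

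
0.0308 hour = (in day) 0.001283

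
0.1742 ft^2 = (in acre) 3.999e-06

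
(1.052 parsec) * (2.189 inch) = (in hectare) 1.805e+11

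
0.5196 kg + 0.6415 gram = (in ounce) 18.35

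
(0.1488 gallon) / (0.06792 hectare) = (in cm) 8.293e-05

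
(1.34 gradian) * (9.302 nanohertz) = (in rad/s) 1.958e-10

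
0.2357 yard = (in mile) 0.0001339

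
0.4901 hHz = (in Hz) 49.01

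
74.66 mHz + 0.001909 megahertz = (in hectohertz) 19.09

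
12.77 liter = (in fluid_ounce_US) 431.8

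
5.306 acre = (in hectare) 2.147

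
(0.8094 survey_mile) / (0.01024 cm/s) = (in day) 147.2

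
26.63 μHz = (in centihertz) 0.002663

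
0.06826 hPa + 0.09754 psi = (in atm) 0.006705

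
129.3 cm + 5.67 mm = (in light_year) 1.373e-16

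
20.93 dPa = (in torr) 0.0157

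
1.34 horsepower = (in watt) 999.2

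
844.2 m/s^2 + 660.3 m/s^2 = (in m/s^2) 1504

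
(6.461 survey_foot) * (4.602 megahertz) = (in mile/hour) 2.027e+07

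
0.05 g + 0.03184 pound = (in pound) 0.03195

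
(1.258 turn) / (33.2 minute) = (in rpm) 0.03789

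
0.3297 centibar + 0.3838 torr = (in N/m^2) 380.9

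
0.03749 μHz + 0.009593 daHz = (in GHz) 9.593e-11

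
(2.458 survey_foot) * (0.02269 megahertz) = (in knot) 3.304e+04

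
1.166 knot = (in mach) 0.001762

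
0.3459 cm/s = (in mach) 1.016e-05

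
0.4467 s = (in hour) 0.0001241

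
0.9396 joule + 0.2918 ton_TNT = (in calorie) 2.918e+08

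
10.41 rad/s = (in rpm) 99.41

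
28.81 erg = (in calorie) 6.886e-07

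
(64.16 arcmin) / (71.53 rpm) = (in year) 7.901e-11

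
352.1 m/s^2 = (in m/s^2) 352.1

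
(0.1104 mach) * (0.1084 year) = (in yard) 1.405e+08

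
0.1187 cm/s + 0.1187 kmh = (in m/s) 0.03416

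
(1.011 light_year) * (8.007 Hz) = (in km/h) 2.757e+17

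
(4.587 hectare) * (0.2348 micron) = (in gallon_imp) 2.369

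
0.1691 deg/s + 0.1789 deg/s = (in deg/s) 0.348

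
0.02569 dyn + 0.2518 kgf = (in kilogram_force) 0.2518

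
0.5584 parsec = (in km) 1.723e+13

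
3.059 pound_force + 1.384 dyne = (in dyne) 1.361e+06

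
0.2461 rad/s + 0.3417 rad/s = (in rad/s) 0.5878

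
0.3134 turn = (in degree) 112.8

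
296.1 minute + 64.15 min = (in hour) 6.004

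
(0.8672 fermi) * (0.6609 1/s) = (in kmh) 2.063e-15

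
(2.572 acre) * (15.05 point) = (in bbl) 347.6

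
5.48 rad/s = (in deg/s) 314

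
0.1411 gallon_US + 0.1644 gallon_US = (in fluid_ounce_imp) 40.7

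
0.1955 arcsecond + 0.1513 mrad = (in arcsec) 31.4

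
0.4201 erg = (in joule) 4.201e-08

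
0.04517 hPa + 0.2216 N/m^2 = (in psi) 0.0006873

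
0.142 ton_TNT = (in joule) 5.941e+08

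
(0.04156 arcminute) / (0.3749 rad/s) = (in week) 5.332e-11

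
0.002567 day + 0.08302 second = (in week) 0.0003669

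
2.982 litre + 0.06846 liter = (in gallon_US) 0.8058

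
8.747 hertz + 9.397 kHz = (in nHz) 9.406e+12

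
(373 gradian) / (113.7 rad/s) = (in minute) 0.0008588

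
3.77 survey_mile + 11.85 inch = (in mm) 6.068e+06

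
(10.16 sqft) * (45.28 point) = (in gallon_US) 3.983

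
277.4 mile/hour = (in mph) 277.4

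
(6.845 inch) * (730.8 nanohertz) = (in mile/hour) 2.842e-07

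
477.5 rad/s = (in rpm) 4560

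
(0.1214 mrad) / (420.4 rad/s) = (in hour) 8.021e-11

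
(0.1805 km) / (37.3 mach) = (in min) 0.0002369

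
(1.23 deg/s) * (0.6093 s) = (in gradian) 0.8327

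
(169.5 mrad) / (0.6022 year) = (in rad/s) 8.925e-09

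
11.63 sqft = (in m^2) 1.08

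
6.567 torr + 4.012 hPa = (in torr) 9.576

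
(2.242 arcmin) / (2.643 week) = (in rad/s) 4.08e-10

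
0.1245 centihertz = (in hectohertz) 1.245e-05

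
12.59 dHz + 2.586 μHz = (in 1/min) 75.54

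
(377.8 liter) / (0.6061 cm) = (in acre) 0.0154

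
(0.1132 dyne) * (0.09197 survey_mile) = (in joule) 0.0001675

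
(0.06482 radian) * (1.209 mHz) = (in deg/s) 0.00449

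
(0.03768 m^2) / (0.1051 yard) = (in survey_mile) 0.0002436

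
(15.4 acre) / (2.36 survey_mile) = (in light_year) 1.734e-15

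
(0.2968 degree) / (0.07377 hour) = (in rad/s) 1.951e-05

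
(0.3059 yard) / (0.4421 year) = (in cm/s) 2.006e-06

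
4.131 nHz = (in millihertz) 4.131e-06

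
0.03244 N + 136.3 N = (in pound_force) 30.65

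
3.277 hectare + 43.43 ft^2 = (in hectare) 3.277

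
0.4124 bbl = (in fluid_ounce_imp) 2308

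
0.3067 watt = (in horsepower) 0.0004113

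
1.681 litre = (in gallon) 0.4441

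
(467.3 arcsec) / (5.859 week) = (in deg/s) 3.663e-08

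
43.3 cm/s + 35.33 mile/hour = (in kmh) 58.42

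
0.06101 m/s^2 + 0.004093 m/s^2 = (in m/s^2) 0.0651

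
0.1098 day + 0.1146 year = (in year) 0.1149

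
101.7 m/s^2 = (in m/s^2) 101.7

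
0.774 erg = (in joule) 7.74e-08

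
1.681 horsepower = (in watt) 1254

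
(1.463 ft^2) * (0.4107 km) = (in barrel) 351.1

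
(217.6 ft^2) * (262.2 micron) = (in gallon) 1.4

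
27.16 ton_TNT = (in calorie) 2.716e+10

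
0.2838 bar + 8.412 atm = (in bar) 8.807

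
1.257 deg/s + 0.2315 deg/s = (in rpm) 0.2481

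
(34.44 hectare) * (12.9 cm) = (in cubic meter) 4.443e+04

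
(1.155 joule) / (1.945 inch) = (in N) 23.38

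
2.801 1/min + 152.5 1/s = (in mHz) 1.525e+05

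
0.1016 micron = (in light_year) 1.074e-23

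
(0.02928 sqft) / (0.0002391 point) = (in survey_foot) 1.058e+05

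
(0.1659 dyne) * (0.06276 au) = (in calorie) 3723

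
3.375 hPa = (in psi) 0.04895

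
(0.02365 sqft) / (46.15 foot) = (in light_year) 1.651e-20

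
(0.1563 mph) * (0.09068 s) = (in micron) 6336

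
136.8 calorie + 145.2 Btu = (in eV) 9.597e+23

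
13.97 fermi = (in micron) 1.397e-08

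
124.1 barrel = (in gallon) 5212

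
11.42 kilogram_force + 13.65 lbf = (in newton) 172.7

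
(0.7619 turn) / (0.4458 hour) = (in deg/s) 0.1709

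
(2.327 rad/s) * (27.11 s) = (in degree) 3615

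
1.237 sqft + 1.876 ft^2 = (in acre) 7.146e-05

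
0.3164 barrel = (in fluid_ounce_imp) 1770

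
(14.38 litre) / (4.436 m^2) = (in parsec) 1.051e-19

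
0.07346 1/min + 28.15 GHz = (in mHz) 2.815e+13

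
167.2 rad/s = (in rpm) 1597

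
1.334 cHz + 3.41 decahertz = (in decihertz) 341.1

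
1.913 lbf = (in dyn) 8.509e+05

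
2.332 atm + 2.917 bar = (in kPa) 528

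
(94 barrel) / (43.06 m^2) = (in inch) 13.66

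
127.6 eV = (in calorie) 4.886e-18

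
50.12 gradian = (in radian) 0.7873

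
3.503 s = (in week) 5.792e-06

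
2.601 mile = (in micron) 4.186e+09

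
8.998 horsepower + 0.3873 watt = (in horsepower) 8.999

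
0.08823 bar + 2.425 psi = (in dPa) 2.554e+05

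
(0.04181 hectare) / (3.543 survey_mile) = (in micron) 7.333e+04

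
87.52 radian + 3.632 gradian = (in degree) 5018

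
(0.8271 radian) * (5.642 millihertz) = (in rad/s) 0.004666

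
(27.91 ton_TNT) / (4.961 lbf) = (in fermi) 5.292e+24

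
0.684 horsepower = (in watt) 510.1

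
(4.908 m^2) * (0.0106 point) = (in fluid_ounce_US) 0.6206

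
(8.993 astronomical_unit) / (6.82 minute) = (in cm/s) 3.288e+11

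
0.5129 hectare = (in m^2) 5129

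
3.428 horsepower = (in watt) 2556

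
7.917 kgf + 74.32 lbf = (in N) 408.2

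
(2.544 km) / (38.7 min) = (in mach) 0.003218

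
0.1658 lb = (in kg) 0.07521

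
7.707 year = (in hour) 6.751e+04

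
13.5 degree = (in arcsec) 4.86e+04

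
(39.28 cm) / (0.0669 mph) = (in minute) 0.2189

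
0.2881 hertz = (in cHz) 28.81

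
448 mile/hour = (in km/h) 721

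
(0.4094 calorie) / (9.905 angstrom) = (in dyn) 1.729e+14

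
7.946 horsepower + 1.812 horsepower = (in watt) 7277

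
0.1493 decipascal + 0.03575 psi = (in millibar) 2.465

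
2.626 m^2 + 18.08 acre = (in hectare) 7.317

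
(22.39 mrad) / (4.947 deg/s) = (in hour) 7.203e-05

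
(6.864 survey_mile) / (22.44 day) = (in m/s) 0.005698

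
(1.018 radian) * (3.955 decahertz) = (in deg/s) 2307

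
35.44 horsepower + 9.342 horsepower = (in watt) 3.339e+04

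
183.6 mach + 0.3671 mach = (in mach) 184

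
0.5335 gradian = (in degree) 0.4801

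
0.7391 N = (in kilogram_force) 0.07537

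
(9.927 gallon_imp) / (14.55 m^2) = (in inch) 0.1221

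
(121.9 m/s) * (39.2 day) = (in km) 4.129e+05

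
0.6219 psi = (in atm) 0.04232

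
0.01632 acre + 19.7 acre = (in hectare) 7.979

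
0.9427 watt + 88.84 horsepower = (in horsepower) 88.84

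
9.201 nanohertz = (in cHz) 9.201e-07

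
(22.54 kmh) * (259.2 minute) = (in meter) 9.737e+04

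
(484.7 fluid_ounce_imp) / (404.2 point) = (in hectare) 9.658e-06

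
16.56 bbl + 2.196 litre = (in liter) 2635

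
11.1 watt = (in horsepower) 0.01489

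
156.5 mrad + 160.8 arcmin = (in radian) 0.2033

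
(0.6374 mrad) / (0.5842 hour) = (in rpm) 2.894e-06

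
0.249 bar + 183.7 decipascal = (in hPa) 249.2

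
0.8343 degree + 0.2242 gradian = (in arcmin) 62.16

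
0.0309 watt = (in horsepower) 4.144e-05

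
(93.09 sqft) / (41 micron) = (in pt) 5.979e+08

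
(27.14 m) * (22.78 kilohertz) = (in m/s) 6.182e+05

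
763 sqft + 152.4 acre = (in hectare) 61.68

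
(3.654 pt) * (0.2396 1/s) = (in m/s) 0.0003089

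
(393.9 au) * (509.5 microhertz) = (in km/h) 1.081e+11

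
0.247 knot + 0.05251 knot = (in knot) 0.2995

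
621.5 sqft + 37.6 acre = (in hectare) 15.22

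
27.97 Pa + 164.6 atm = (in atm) 164.6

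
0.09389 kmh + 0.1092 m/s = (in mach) 0.0003973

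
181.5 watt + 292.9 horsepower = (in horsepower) 293.1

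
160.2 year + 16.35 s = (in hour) 1.403e+06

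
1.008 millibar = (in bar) 0.001008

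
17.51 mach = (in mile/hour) 1.334e+04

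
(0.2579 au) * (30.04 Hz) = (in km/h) 4.172e+12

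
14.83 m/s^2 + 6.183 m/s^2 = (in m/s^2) 21.01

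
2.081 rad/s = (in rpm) 19.87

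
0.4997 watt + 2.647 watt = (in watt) 3.147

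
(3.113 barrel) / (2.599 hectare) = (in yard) 2.083e-05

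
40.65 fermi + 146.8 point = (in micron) 5.179e+04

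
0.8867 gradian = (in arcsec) 2873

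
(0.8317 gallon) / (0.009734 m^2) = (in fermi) 3.234e+14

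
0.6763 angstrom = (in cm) 6.763e-09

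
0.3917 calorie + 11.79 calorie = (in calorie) 12.18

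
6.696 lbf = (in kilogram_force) 3.037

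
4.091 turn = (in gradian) 1636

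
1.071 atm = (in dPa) 1.085e+06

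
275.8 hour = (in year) 0.03148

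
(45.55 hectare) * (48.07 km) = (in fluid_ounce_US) 7.404e+14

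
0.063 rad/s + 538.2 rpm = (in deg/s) 3233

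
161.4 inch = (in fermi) 4.1e+15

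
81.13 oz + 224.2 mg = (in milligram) 2.3e+06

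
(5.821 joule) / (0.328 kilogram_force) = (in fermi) 1.81e+15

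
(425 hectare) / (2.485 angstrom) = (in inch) 6.733e+17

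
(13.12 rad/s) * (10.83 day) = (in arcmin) 4.22e+10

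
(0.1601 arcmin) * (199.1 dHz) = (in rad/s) 0.0009272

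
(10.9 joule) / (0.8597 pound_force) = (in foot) 9.351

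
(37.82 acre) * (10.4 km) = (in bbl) 1.001e+10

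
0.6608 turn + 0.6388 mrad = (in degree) 237.9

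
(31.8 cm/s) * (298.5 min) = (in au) 3.807e-08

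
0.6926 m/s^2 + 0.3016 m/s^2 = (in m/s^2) 0.9942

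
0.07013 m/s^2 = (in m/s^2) 0.07013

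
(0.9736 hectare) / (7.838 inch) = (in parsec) 1.585e-12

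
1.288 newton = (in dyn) 1.288e+05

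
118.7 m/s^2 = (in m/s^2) 118.7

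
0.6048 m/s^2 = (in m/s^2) 0.6048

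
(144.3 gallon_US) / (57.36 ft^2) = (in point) 290.6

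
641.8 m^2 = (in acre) 0.1586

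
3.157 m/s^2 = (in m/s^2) 3.157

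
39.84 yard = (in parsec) 1.181e-15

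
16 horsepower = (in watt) 1.193e+04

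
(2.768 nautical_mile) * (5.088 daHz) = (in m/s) 2.608e+05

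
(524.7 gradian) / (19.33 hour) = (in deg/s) 0.006786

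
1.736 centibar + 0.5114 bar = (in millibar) 528.8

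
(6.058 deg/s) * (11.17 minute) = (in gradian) 4511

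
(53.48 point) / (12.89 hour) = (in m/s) 4.066e-07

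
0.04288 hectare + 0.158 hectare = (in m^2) 2009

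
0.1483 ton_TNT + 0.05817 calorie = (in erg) 6.205e+15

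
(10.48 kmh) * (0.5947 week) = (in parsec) 3.393e-11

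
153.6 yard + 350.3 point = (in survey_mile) 0.08735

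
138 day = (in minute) 1.987e+05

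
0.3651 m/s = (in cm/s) 36.51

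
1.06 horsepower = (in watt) 790.4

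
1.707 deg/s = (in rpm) 0.2845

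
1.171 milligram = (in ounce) 4.131e-05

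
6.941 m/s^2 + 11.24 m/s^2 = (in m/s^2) 18.18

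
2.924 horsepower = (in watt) 2180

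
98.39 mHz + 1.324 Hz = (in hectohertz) 0.01422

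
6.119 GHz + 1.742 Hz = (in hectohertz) 6.119e+07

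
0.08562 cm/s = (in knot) 0.001664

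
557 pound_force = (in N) 2478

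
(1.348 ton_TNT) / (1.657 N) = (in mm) 3.404e+12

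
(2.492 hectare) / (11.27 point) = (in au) 4.19e-05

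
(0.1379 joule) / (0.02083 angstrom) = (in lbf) 1.488e+10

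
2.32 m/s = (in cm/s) 232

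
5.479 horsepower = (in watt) 4086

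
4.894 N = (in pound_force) 1.1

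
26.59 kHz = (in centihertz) 2.659e+06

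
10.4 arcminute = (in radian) 0.003025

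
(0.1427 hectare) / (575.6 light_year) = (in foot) 8.597e-16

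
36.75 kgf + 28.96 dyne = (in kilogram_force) 36.75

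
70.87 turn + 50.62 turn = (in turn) 121.5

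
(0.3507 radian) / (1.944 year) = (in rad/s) 5.72e-09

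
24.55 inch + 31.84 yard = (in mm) 2.974e+04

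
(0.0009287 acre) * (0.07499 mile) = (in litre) 4.536e+05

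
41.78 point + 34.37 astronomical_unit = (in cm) 5.142e+14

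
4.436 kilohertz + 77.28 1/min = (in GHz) 4.437e-06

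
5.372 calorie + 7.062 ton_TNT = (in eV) 1.844e+29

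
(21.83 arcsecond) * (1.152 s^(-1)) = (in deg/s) 0.006986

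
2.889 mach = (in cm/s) 9.837e+04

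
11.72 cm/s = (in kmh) 0.4219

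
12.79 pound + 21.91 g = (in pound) 12.84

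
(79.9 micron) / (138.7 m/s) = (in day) 6.667e-12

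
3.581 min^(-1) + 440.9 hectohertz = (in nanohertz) 4.409e+13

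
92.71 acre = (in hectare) 37.52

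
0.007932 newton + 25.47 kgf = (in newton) 249.8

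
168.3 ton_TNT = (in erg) 7.042e+18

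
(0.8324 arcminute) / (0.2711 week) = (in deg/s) 8.461e-08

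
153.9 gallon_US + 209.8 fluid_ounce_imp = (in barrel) 3.702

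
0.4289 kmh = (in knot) 0.2316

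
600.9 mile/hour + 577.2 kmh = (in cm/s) 4.29e+04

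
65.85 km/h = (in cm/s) 1829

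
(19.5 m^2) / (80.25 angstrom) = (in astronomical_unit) 0.01624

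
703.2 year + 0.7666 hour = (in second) 2.218e+10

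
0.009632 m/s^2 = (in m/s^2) 0.009632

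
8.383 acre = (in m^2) 3.392e+04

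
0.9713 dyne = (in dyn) 0.9713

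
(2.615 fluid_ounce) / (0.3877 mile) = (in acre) 3.063e-11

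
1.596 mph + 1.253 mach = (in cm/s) 4.274e+04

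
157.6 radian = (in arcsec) 3.251e+07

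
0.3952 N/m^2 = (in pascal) 0.3952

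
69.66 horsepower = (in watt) 5.195e+04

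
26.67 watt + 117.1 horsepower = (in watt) 8.735e+04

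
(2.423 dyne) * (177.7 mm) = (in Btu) 4.081e-09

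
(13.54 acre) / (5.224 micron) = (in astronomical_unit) 0.07011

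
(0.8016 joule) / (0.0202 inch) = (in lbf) 351.2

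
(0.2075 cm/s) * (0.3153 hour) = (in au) 1.574e-11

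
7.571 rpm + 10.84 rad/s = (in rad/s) 11.63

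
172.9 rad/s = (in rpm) 1651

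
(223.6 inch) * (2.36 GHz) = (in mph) 2.998e+10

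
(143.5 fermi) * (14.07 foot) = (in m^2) 6.154e-13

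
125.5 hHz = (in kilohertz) 12.55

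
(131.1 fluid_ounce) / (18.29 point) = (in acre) 0.0001485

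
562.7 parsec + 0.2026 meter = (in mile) 1.079e+16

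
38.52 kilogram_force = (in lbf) 84.92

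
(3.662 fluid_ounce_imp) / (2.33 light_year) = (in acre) 1.166e-24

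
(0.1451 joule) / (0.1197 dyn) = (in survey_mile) 75.32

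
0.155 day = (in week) 0.02214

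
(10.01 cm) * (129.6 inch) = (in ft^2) 3.547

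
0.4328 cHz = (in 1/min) 0.2597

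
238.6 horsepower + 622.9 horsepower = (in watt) 6.424e+05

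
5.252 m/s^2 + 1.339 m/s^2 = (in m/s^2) 6.591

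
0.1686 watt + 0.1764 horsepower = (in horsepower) 0.1766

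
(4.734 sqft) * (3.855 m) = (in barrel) 10.66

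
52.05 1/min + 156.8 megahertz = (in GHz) 0.1568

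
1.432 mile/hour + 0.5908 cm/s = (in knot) 1.256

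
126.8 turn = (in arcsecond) 1.643e+08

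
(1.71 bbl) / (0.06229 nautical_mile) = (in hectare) 2.357e-07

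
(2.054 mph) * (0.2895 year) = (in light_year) 8.861e-10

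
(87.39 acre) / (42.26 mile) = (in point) 1.474e+04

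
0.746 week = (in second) 4.512e+05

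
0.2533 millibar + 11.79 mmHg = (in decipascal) 1.597e+04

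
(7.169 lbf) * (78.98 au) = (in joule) 3.768e+14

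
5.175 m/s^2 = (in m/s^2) 5.175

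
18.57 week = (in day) 130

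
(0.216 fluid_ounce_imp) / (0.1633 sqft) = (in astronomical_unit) 2.704e-15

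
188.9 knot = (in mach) 0.2854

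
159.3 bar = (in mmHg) 1.195e+05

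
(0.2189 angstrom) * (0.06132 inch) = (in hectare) 3.409e-18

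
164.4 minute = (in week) 0.01631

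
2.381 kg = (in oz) 83.99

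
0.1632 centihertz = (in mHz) 1.632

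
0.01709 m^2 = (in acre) 4.223e-06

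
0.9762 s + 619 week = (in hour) 1.04e+05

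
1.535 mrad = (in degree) 0.08795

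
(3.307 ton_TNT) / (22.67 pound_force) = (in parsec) 4.447e-09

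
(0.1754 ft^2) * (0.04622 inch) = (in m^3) 1.913e-05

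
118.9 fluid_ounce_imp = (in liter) 3.378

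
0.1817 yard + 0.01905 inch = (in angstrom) 1.666e+09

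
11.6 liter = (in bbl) 0.07296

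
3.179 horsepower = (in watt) 2371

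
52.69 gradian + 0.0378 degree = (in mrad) 828.3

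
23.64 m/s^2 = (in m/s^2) 23.64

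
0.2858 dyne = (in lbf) 6.425e-07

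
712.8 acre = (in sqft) 3.105e+07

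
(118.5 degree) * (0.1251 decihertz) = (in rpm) 0.2471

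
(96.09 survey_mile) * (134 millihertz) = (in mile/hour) 4.635e+04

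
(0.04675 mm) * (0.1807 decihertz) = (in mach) 2.481e-09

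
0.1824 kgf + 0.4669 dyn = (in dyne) 1.789e+05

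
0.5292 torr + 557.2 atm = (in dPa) 5.646e+08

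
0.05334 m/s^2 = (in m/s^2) 0.05334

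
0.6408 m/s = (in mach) 0.001882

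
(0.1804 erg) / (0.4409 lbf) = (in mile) 5.716e-12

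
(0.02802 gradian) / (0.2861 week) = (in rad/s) 2.544e-09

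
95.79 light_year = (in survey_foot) 2.973e+18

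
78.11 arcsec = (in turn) 6.027e-05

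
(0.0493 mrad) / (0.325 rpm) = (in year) 4.593e-11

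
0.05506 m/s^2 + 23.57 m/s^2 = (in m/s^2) 23.63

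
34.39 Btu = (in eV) 2.265e+23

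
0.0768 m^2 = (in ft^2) 0.8267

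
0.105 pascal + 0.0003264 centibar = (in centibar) 0.0004314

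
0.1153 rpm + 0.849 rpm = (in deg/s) 5.786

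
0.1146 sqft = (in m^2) 0.01065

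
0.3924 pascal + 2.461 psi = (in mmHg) 127.3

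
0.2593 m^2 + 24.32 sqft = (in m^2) 2.519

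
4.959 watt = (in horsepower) 0.00665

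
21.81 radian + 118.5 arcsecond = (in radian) 21.81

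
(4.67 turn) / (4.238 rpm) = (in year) 2.097e-06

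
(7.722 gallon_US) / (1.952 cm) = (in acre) 0.00037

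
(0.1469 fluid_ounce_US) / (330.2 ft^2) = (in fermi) 1.416e+08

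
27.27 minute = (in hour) 0.4545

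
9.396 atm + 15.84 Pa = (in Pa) 9.521e+05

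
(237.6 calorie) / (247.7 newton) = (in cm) 401.3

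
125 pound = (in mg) 5.67e+07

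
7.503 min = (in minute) 7.503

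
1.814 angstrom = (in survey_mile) 1.127e-13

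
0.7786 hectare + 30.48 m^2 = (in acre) 1.931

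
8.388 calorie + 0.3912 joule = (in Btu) 0.03363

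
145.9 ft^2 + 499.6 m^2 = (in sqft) 5524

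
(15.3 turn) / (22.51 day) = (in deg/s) 0.002832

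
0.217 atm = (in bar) 0.2199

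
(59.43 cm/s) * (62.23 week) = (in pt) 6.34e+10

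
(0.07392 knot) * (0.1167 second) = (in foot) 0.01456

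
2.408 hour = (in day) 0.1003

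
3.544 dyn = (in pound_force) 7.967e-06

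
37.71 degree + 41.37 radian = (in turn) 6.689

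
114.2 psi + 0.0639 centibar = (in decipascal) 7.874e+06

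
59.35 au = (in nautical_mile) 4.794e+09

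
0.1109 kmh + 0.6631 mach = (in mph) 505.1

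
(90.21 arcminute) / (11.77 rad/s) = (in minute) 3.716e-05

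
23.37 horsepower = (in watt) 1.743e+04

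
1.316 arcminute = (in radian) 0.0003828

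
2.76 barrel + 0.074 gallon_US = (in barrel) 2.762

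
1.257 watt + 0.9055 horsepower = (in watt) 676.5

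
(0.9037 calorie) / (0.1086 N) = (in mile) 0.02163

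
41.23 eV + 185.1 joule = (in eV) 1.155e+21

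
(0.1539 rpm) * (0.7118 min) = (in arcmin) 2366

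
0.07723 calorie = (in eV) 2.017e+18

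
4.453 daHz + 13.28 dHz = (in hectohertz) 0.4586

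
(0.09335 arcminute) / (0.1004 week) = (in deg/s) 2.562e-08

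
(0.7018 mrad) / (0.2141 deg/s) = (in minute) 0.00313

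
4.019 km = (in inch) 1.582e+05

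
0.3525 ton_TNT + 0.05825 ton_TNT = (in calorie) 4.108e+08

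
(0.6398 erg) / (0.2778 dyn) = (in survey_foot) 0.07556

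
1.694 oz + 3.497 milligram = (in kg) 0.04803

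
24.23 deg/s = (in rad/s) 0.4229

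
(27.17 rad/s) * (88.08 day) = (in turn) 3.291e+07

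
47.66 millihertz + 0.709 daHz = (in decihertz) 71.38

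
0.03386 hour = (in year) 3.865e-06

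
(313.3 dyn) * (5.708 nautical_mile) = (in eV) 2.067e+20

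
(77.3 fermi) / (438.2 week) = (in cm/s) 2.917e-20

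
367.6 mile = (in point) 1.677e+09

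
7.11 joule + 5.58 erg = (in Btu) 0.006739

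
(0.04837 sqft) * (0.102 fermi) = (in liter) 4.584e-16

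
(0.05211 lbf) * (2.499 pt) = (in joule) 0.0002044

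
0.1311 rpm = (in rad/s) 0.01373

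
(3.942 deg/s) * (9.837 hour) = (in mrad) 2.436e+06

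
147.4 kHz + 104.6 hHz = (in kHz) 157.9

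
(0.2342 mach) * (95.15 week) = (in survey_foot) 1.506e+10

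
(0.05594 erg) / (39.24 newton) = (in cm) 1.426e-08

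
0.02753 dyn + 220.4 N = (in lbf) 49.55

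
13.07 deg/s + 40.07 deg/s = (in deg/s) 53.14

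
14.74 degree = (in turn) 0.04094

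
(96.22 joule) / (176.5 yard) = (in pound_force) 0.134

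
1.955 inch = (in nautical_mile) 2.681e-05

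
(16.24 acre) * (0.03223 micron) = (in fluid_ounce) 71.62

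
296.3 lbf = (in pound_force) 296.3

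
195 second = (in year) 6.183e-06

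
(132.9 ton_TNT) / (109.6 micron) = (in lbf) 1.141e+15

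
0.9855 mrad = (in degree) 0.05646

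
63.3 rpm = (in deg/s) 379.8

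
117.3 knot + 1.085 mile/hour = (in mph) 136.1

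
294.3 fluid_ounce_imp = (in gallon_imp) 1.839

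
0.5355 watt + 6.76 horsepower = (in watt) 5041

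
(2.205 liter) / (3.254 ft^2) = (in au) 4.876e-14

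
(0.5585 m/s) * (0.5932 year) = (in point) 2.962e+10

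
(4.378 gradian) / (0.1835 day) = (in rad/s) 4.338e-06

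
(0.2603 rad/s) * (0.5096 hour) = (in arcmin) 1.642e+06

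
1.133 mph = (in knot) 0.9846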